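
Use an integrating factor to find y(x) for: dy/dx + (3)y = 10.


P(x) = 3, Q(x) = 10; integrating factor μ = e^(3x).
(μ y)' = 10e^(3x) ⇒ μ y = (10/3)e^(3x) + C.
Divide by μ: y = 10/3 + Ce^(-3x).


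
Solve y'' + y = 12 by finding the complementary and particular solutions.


Homogeneous part: r² + 1 = 0 ⇒ r = ±1i, so y_h = C₁cos(x) + C₂sin(x).
Try constant y_p = A; plug in: 1A = 12 ⇒ A = 12.
General solution: y = C₁cos(x) + C₂sin(x) + 12.


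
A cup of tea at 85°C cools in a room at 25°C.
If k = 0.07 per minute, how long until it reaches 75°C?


From T(t) = T_a + (T₀ - T_a)e^(-kt), set T(t) = 75:
(75 - 25) / (85 - 25) = e^(-0.07t), so t = -ln(0.833)/0.07 ≈ 2.6 minutes.


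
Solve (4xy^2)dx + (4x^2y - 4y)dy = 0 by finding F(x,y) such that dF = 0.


Check exactness: ∂M/∂y = 8xy and ∂N/∂x = 8xy; equal, so the equation is exact.
Integrate M with respect to x (treating y as constant): ∫M dx = 2x^2y^2 + h(y).
Differentiate w.r.t. y and set equal to N: the x-dependent terms already match, leaving h'(y) = -4y. Integrate: h(y) = -2y^2.
So F(x,y) = 2x^2y^2 - 2y^2.
General solution: 2x^2y^2 - 2y^2 = C.


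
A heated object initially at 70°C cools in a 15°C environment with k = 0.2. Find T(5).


Newton's law: dT/dt = -k(T - T_a) has solution T(t) = T_a + (T₀ - T_a)e^(-kt).
Plug in T_a = 15, T₀ = 70, k = 0.2, t = 5: T(5) = 15 + (55)e^(-1.00) ≈ 35.2°C.


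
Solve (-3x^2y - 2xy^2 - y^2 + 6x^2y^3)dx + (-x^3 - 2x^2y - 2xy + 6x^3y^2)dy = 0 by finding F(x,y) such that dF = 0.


Check exactness: ∂M/∂y = -3x^2 - 4xy - 2y + 18x^2y^2 and ∂N/∂x = -3x^2 - 4xy - 2y + 18x^2y^2; equal, so the equation is exact.
Integrate M with respect to x (treating y as constant): ∫M dx = -x^3y - x^2y^2 - xy^2 + 2x^3y^3 + h(y).
Differentiate w.r.t. y and set equal to N: all terms match, so h'(y) = 0 and h is a constant absorbed into C.
General solution: -x^3y - x^2y^2 - xy^2 + 2x^3y^3 = C.


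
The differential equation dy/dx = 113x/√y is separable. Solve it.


Separate: √y dy = 113x dx.
Integrate: (2/3)y^(3/2) = (113/2)x² + C.


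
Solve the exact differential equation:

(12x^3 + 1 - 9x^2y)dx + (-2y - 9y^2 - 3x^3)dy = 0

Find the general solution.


Check exactness: ∂M/∂y = -9x^2 and ∂N/∂x = -9x^2; equal, so the equation is exact.
Integrate M with respect to x (treating y as constant): ∫M dx = 3x^4 + x - 3x^3y + h(y).
Differentiate w.r.t. y and set equal to N: the x-dependent terms already match, leaving h'(y) = -2y - 9y^2. Integrate: h(y) = -y^2 - 3y^3.
So F(x,y) = -y^2 + 3x^4 + x - 3y^3 - 3x^3y.
General solution: -y^2 + 3x^4 + x - 3y^3 - 3x^3y = C.


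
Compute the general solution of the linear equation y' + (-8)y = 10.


P(x) = -8 ⇒ μ = e^(-8x).
(μ y)' = 10e^(-8x) ⇒ μ y = -(5/4)e^(-8x) + C.
Divide by μ: y = -5/4 + Ce^(8x).


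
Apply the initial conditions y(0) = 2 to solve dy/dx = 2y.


General solution of y' = 2y is y = Ce^(2x).
Apply y(0) = 2: C = 2.
Particular solution: y = 2e^(2x).


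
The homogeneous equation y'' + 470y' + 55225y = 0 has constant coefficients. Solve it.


Characteristic equation: r² + 470r + 55225 = 0, i.e. (r + 235)² = 0.
Repeated root r = -235; include an x factor for the second linearly independent solution.
General solution: y = (C₁ + C₂x)e^(-235x).


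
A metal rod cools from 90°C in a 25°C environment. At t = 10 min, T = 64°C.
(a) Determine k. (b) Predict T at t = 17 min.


Newton's law: T(t) = T_a + (T₀ - T_a)e^(-kt).
(a) Use T(10) = 64: (64 - 25)/(90 - 25) = e^(-k·10), so k = -ln(0.600)/10 ≈ 0.0511.
(b) Apply k to t = 17: T(17) = 25 + (65)e^(-0.868) ≈ 52.3°C.


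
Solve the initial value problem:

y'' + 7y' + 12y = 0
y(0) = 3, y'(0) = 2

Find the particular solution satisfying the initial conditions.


Characteristic roots of r² + 7r + 12 = 0 are -4, -3.
General solution y = c₁ e^(-4x) + c₂ e^(-3x).
Apply y(0) = 3: c₁ + c₂ = 3. Apply y'(0) = 2: -4 c₁ - 3 c₂ = 2.
Solve: c₁ = -11, c₂ = 14.
Particular solution: y = -11e^(-4x) + 14e^(-3x).


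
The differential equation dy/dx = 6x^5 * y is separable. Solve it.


Separate variables: dy/y = 6x^5 dx.
Integrate: ln|y| = x^6 + C₀.
Exponentiate: y = Ce^(x^6).


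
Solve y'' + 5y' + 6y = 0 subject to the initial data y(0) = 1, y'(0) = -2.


Characteristic roots of r² + 5r + 6 = 0 are -3, -2.
General solution y = c₁ e^(-3x) + c₂ e^(-2x).
Apply y(0) = 1: c₁ + c₂ = 1. Apply y'(0) = -2: -3 c₁ - 2 c₂ = -2.
Solve: c₁ = 0, c₂ = 1.
Particular solution: y = 0e^(-3x) + e^(-2x).


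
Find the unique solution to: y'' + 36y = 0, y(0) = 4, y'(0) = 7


Characteristic roots of r² + 36 = 0 are ±6i, so y = C₁cos(6x) + C₂sin(6x).
Apply y(0) = 4: C₁ = 4. Differentiate and apply y'(0) = 7: 6·C₂ = 7, so C₂ = 7/6.
Particular solution: y = 4cos(6x) + (7/6)sin(6x).


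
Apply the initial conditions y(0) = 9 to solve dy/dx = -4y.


General solution of y' = -4y is y = Ce^(-4x).
Apply y(0) = 9: C = 9.
Particular solution: y = 9e^(-4x).


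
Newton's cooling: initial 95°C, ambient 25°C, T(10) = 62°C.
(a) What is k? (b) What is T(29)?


Newton's law: T(t) = T_a + (T₀ - T_a)e^(-kt).
(a) Use T(10) = 62: (62 - 25)/(95 - 25) = e^(-k·10), so k = -ln(0.529)/10 ≈ 0.0638.
(b) Apply k to t = 29: T(29) = 25 + (70)e^(-1.849) ≈ 36.0°C.


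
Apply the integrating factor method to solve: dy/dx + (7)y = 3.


P(x) = 7, Q(x) = 3; integrating factor μ = e^(7x).
(μ y)' = 3e^(7x) ⇒ μ y = (3/7)e^(7x) + C.
Divide by μ: y = 3/7 + Ce^(-7x).


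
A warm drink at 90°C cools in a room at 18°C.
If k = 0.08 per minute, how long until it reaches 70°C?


From T(t) = T_a + (T₀ - T_a)e^(-kt), set T(t) = 70:
(70 - 18) / (90 - 18) = e^(-0.08t), so t = -ln(0.722)/0.08 ≈ 4.1 minutes.


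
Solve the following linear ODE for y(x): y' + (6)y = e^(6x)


P(x) = 6 ⇒ μ = e^(6x).
(μ y)' = e^(12x) ⇒ μ y = e^(12x)/12 + C.
Divide by μ: y = (1/12)e^(6x) + Ce^(-6x).


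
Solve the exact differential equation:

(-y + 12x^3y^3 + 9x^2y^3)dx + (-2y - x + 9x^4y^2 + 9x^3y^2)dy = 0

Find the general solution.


Check exactness: ∂M/∂y = -1 + 36x^3y^2 + 27x^2y^2 and ∂N/∂x = -1 + 36x^3y^2 + 27x^2y^2; equal, so the equation is exact.
Integrate M with respect to x (treating y as constant): ∫M dx = -xy + 3x^4y^3 + 3x^3y^3 + h(y).
Differentiate w.r.t. y and set equal to N: the x-dependent terms already match, leaving h'(y) = -2y. Integrate: h(y) = -y^2.
So F(x,y) = -y^2 - xy + 3x^4y^3 + 3x^3y^3.
General solution: -y^2 - xy + 3x^4y^3 + 3x^3y^3 = C.


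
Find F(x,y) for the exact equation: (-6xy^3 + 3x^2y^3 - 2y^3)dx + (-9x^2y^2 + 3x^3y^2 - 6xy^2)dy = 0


Check exactness: ∂M/∂y = -18xy^2 + 9x^2y^2 - 6y^2 and ∂N/∂x = -18xy^2 + 9x^2y^2 - 6y^2; equal, so the equation is exact.
Integrate M with respect to x (treating y as constant): ∫M dx = -3x^2y^3 + x^3y^3 - 2xy^3 + h(y).
Differentiate w.r.t. y and set equal to N: all terms match, so h'(y) = 0 and h is a constant absorbed into C.
General solution: -3x^2y^3 + x^3y^3 - 2xy^3 = C.


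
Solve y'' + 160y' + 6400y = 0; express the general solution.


Characteristic equation: r² + 160r + 6400 = 0, i.e. (r + 80)² = 0.
Repeated root r = -80; include an x factor for the second linearly independent solution.
General solution: y = (C₁ + C₂x)e^(-80x).


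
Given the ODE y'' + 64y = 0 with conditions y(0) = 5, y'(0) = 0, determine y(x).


Characteristic roots of r² + 64 = 0 are ±8i, so y = C₁cos(8x) + C₂sin(8x).
Apply y(0) = 5: C₁ = 5. Differentiate and apply y'(0) = 0: 8·C₂ = 0, so C₂ = 0.
Particular solution: y = 5cos(8x).


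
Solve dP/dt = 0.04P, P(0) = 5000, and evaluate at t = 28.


The ODE dP/dt = 0.04P has solution P(t) = P(0)e^(0.04t).
Substitute P(0) = 5000 and t = 28: P(28) = 5000 e^(1.12) ≈ 15324.


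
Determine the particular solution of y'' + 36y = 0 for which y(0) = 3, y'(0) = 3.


Characteristic roots of r² + 36 = 0 are ±6i, so y = C₁cos(6x) + C₂sin(6x).
Apply y(0) = 3: C₁ = 3. Differentiate and apply y'(0) = 3: 6·C₂ = 3, so C₂ = 1/2.
Particular solution: y = 3cos(6x) + (1/2)sin(6x).


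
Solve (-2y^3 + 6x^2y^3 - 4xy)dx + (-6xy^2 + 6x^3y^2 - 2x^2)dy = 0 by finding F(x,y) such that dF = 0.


Check exactness: ∂M/∂y = -6y^2 + 18x^2y^2 - 4x and ∂N/∂x = -6y^2 + 18x^2y^2 - 4x; equal, so the equation is exact.
Integrate M with respect to x (treating y as constant): ∫M dx = -2xy^3 + 2x^3y^3 - 2x^2y + h(y).
Differentiate w.r.t. y and set equal to N: all terms match, so h'(y) = 0 and h is a constant absorbed into C.
General solution: -2xy^3 + 2x^3y^3 - 2x^2y = C.


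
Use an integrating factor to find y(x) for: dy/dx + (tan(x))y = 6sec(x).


P(x) = tan(x) ⇒ μ = e^(∫tan(x)dx) = sec(x).
(sec(x) y)' = 6sec²(x) ⇒ sec(x) y = 6tan(x) + C.
Multiply by cos(x): y = 6sin(x) + C·cos(x).


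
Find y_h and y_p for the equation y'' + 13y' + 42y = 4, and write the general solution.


Characteristic roots of r² + 13r + 42 = 0 are -6, -7.
y_h = C₁e^(-6x) + C₂e^(-7x).
Constant forcing; try y_p = A. Then 42A = 4 ⇒ A = 2/21.
General solution: y = C₁e^(-6x) + C₂e^(-7x) + 2/21.


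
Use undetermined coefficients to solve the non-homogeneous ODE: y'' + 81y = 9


Homogeneous part: r² + 81 = 0 ⇒ r = ±9i, so y_h = C₁cos(9x) + C₂sin(9x).
Try constant y_p = A; plug in: 81A = 9 ⇒ A = 1/9.
General solution: y = C₁cos(9x) + C₂sin(9x) + 1/9.


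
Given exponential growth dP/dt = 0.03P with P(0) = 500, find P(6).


The ODE dP/dt = 0.03P has solution P(t) = P(0)e^(0.03t).
Substitute P(0) = 500 and t = 6: P(6) = 500 e^(0.18) ≈ 599.


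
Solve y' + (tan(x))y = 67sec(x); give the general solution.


P(x) = tan(x) ⇒ μ = e^(∫tan(x)dx) = sec(x).
(sec(x) y)' = 67sec²(x) ⇒ sec(x) y = 67tan(x) + C.
Multiply by cos(x): y = 67sin(x) + C·cos(x).


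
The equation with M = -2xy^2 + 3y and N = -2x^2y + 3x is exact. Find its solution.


Check exactness: ∂M/∂y = -4xy + 3 and ∂N/∂x = -4xy + 3; equal, so the equation is exact.
Integrate M with respect to x (treating y as constant): ∫M dx = -x^2y^2 + 3xy + h(y).
Differentiate w.r.t. y and set equal to N: all terms match, so h'(y) = 0 and h is a constant absorbed into C.
General solution: -x^2y^2 + 3xy = C.


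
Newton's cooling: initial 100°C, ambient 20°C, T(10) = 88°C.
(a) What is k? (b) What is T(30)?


Newton's law: T(t) = T_a + (T₀ - T_a)e^(-kt).
(a) Use T(10) = 88: (88 - 20)/(100 - 20) = e^(-k·10), so k = -ln(0.850)/10 ≈ 0.0163.
(b) Apply k to t = 30: T(30) = 20 + (80)e^(-0.488) ≈ 69.1°C.


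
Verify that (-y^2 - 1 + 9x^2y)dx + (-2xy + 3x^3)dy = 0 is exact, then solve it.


Check exactness: ∂M/∂y = -2y + 9x^2 and ∂N/∂x = -2y + 9x^2; equal, so the equation is exact.
Integrate M with respect to x (treating y as constant): ∫M dx = -xy^2 - x + 3x^3y + h(y).
Differentiate w.r.t. y and set equal to N: all terms match, so h'(y) = 0 and h is a constant absorbed into C.
General solution: -xy^2 - x + 3x^3y = C.


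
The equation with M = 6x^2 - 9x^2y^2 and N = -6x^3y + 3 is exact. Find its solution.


Check exactness: ∂M/∂y = -18x^2y and ∂N/∂x = -18x^2y; equal, so the equation is exact.
Integrate M with respect to x (treating y as constant): ∫M dx = 2x^3 - 3x^3y^2 + h(y).
Differentiate w.r.t. y and set equal to N: the x-dependent terms already match, leaving h'(y) = 3. Integrate: h(y) = 3y.
So F(x,y) = 2x^3 - 3x^3y^2 + 3y.
General solution: 2x^3 - 3x^3y^2 + 3y = C.


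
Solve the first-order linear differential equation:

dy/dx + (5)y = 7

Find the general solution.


P(x) = 5, Q(x) = 7; integrating factor μ = e^(5x).
(μ y)' = 7e^(5x) ⇒ μ y = (7/5)e^(5x) + C.
Divide by μ: y = 7/5 + Ce^(-5x).


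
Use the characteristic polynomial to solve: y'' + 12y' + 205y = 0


Characteristic equation: r² + 12r + 205 = 0.
Discriminant is negative; roots r = -6 ± 13i (complex conjugate pair).
General solution uses e^(α x)(C₁ cos(β x) + C₂ sin(β x)): y = e^(-6x)(C₁cos(13x) + C₂sin(13x)).


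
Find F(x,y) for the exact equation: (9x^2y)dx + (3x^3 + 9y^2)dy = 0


Check exactness: ∂M/∂y = 9x^2 and ∂N/∂x = 9x^2; equal, so the equation is exact.
Integrate M with respect to x (treating y as constant): ∫M dx = 3x^3y + h(y).
Differentiate w.r.t. y and set equal to N: the x-dependent terms already match, leaving h'(y) = 9y^2. Integrate: h(y) = 3y^3.
So F(x,y) = 3x^3y + 3y^3.
General solution: 3x^3y + 3y^3 = C.


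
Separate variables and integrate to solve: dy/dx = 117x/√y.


Separate: √y dy = 117x dx.
Integrate: (2/3)y^(3/2) = (117/2)x² + C.


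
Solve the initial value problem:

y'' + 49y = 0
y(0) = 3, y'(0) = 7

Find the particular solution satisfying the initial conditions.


Characteristic roots of r² + 49 = 0 are ±7i, so y = C₁cos(7x) + C₂sin(7x).
Apply y(0) = 3: C₁ = 3. Differentiate and apply y'(0) = 7: 7·C₂ = 7, so C₂ = 1.
Particular solution: y = 3cos(7x) + sin(7x).


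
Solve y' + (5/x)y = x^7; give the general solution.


P(x) = 5/x ⇒ μ = x^5.
(x^5 y)' = x^5·x^7 = x^12.
Integrate: x^5 y = x^13/(13) + C.
Solve for y: y = (1/13)x^8 + C/x^5.


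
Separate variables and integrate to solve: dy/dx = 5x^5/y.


Separate variables: y dy = 5x^5 dx.
Integrate both sides: y²/2 = (5/6)x^6 + C₀.
Multiply by 2: y² = (5/3)x^6 + C.


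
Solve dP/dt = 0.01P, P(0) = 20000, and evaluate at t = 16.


The ODE dP/dt = 0.01P has solution P(t) = P(0)e^(0.01t).
Substitute P(0) = 20000 and t = 16: P(16) = 20000 e^(0.16) ≈ 23470.


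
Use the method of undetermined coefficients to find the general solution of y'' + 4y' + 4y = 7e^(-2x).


Characteristic polynomial (r + 2)² = 0; repeated root r = -2.
y_h = (C₁ + C₂x)e^(-2x). Forcing matches the repeated root (resonance), so try y_p = Ax² e^(-2x).
Substitute and solve for A: 2A = 7, so A = 7/2.
General solution: y = (C₁ + C₂x + (7/2)x²)e^(-2x).


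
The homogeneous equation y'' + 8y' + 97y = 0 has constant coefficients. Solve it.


Characteristic equation: r² + 8r + 97 = 0.
Discriminant is negative; roots r = -4 ± 9i (complex conjugate pair).
General solution uses e^(α x)(C₁ cos(β x) + C₂ sin(β x)): y = e^(-4x)(C₁cos(9x) + C₂sin(9x)).


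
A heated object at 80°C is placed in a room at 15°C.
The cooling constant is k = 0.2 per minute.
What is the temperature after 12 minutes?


Newton's law: dT/dt = -k(T - T_a) has solution T(t) = T_a + (T₀ - T_a)e^(-kt).
Plug in T_a = 15, T₀ = 80, k = 0.2, t = 12: T(12) = 15 + (65)e^(-2.40) ≈ 20.9°C.


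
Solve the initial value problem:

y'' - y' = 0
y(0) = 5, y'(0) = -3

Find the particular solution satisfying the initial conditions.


Characteristic roots of r² - r = 0 are 1, 0.
General solution y = c₁ e^(x) + c₂.
Apply y(0) = 5: c₁ + c₂ = 5. Apply y'(0) = -3: 1 c₁ + 0 c₂ = -3.
Solve: c₁ = -3, c₂ = 8.
Particular solution: y = -3e^(x) + 8.


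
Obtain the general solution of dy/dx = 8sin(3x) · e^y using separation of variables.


Separate: e^(-y) dy = 8sin(3x) dx.
Integrate: -e^(-y) = -(8/3)cos(3x) + C₀.
Rearrange: e^(-y) = (8/3)cos(3x) + C.


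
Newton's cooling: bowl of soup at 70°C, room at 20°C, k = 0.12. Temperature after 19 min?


Newton's law: dT/dt = -k(T - T_a) has solution T(t) = T_a + (T₀ - T_a)e^(-kt).
Plug in T_a = 20, T₀ = 70, k = 0.12, t = 19: T(19) = 20 + (50)e^(-2.28) ≈ 25.1°C.


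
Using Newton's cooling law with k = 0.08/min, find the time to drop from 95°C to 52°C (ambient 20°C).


From T(t) = T_a + (T₀ - T_a)e^(-kt), set T(t) = 52:
(52 - 20) / (95 - 20) = e^(-0.08t), so t = -ln(0.427)/0.08 ≈ 10.6 minutes.


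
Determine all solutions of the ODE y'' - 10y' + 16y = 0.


Characteristic equation: r² - 10r + 16 = 0.
Factor: (r - 2)(r - 8) = 0 ⇒ r = 2, 8 (distinct real).
General solution: y = C₁e^(2x) + C₂e^(8x).


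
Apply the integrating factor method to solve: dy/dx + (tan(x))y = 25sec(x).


P(x) = tan(x) ⇒ μ = e^(∫tan(x)dx) = sec(x).
(sec(x) y)' = 25sec²(x) ⇒ sec(x) y = 25tan(x) + C.
Multiply by cos(x): y = 25sin(x) + C·cos(x).


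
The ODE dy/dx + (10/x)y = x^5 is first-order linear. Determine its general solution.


P(x) = 10/x ⇒ μ = x^10.
(x^10 y)' = x^15 ⇒ x^10 y = x^16/(16) + C.
Solve for y: y = (1/16)x^6 + C/x^10.


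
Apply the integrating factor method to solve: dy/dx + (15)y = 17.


P(x) = 15, Q(x) = 17; integrating factor μ = e^(15x).
(μ y)' = 17e^(15x) ⇒ μ y = (17/15)e^(15x) + C.
Divide by μ: y = 17/15 + Ce^(-15x).


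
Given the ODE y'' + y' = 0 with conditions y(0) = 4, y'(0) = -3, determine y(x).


Characteristic roots of r² + r = 0 are -1, 0.
General solution y = c₁ e^(-x) + c₂.
Apply y(0) = 4: c₁ + c₂ = 4. Apply y'(0) = -3: -1 c₁ + 0 c₂ = -3.
Solve: c₁ = 3, c₂ = 1.
Particular solution: y = 3e^(-x) + 1.


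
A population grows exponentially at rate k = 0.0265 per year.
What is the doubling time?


Exponential growth: P(t) = P₀ e^(0.0265t). Set P(t)/P₀ = 2: e^(0.0265t) = 2.
Solve: t = ln(2)/0.0265 ≈ 26.16 years.


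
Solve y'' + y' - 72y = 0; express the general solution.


Characteristic equation: r² + r - 72 = 0.
Factor: (r + 9)(r - 8) = 0 ⇒ r = -9, 8 (distinct real).
General solution: y = C₁e^(-9x) + C₂e^(8x).


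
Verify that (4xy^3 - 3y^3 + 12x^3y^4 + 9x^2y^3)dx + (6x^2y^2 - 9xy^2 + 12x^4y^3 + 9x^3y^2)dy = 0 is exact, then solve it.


Check exactness: ∂M/∂y = 12xy^2 - 9y^2 + 48x^3y^3 + 27x^2y^2 and ∂N/∂x = 12xy^2 - 9y^2 + 48x^3y^3 + 27x^2y^2; equal, so the equation is exact.
Integrate M with respect to x (treating y as constant): ∫M dx = 2x^2y^3 - 3xy^3 + 3x^4y^4 + 3x^3y^3 + h(y).
Differentiate w.r.t. y and set equal to N: all terms match, so h'(y) = 0 and h is a constant absorbed into C.
General solution: 2x^2y^3 - 3xy^3 + 3x^4y^4 + 3x^3y^3 = C.


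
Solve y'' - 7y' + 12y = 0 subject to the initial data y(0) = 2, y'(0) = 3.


Characteristic roots of r² - 7r + 12 = 0 are 3, 4.
General solution y = c₁ e^(3x) + c₂ e^(4x).
Apply y(0) = 2: c₁ + c₂ = 2. Apply y'(0) = 3: 3 c₁ + 4 c₂ = 3.
Solve: c₁ = 5, c₂ = -3.
Particular solution: y = 5e^(3x) - 3e^(4x).


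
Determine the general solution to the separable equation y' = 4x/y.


Separate variables: y dy = 4x dx.
Integrate both sides: y²/2 = 2x^2 + C₀.
Multiply by 2: y² = 4x^2 + C.


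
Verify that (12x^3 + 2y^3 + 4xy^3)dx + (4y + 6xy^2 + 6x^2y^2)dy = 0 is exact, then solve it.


Check exactness: ∂M/∂y = 6y^2 + 12xy^2 and ∂N/∂x = 6y^2 + 12xy^2; equal, so the equation is exact.
Integrate M with respect to x (treating y as constant): ∫M dx = 3x^4 + 2xy^3 + 2x^2y^3 + h(y).
Differentiate w.r.t. y and set equal to N: the x-dependent terms already match, leaving h'(y) = 4y. Integrate: h(y) = 2y^2.
So F(x,y) = 3x^4 + 2y^2 + 2xy^3 + 2x^2y^3.
General solution: 3x^4 + 2y^2 + 2xy^3 + 2x^2y^3 = C.


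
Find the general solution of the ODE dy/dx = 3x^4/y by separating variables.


Separate variables: y dy = 3x^4 dx.
Integrate both sides: y²/2 = (3/5)x^5 + C₀.
Multiply by 2: y² = (6/5)x^5 + C.


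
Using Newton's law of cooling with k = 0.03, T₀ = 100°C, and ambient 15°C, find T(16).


Newton's law: dT/dt = -k(T - T_a) has solution T(t) = T_a + (T₀ - T_a)e^(-kt).
Plug in T_a = 15, T₀ = 100, k = 0.03, t = 16: T(16) = 15 + (85)e^(-0.48) ≈ 67.6°C.


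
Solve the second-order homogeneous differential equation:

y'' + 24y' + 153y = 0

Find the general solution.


Characteristic equation: r² + 24r + 153 = 0.
Discriminant is negative; roots r = -12 ± 3i (complex conjugate pair).
General solution uses e^(α x)(C₁ cos(β x) + C₂ sin(β x)): y = e^(-12x)(C₁cos(3x) + C₂sin(3x)).


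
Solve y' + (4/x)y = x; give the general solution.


P(x) = 4/x ⇒ μ = x^4.
(x^4 y)' = x^5 ⇒ x^4 y = x^6/(6) + C.
Solve for y: y = (1/6)x^2 + C/x^4.


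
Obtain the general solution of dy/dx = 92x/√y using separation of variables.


Separate: √y dy = 92x dx.
Integrate: (2/3)y^(3/2) = 46x² + C.


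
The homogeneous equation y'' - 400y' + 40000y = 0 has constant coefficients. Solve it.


Characteristic equation: r² - 400r + 40000 = 0, i.e. (r - 200)² = 0.
Repeated root r = 200; include an x factor for the second linearly independent solution.
General solution: y = (C₁ + C₂x)e^(200x).


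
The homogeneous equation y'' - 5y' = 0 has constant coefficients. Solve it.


Characteristic equation: r² - 5r = 0.
Factor: (r - 5)(r - 0) = 0 ⇒ r = 5, 0 (distinct real).
General solution: y = C₁e^(5x) + C₂.


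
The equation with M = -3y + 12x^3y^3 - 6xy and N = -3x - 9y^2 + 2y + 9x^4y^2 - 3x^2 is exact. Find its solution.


Check exactness: ∂M/∂y = -3 + 36x^3y^2 - 6x and ∂N/∂x = -3 + 36x^3y^2 - 6x; equal, so the equation is exact.
Integrate M with respect to x (treating y as constant): ∫M dx = -3xy + 3x^4y^3 - 3x^2y + h(y).
Differentiate w.r.t. y and set equal to N: the x-dependent terms already match, leaving h'(y) = -9y^2 + 2y. Integrate: h(y) = -3y^3 + y^2.
So F(x,y) = -3xy - 3y^3 + y^2 + 3x^4y^3 - 3x^2y.
General solution: -3xy - 3y^3 + y^2 + 3x^4y^3 - 3x^2y = C.


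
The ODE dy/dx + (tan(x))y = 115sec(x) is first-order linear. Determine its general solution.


P(x) = tan(x) ⇒ μ = e^(∫tan(x)dx) = sec(x).
(sec(x) y)' = 115sec²(x) ⇒ sec(x) y = 115tan(x) + C.
Multiply by cos(x): y = 115sin(x) + C·cos(x).


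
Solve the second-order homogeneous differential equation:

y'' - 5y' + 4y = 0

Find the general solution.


Characteristic equation: r² - 5r + 4 = 0.
Factor: (r - 4)(r - 1) = 0 ⇒ r = 4, 1 (distinct real).
General solution: y = C₁e^(4x) + C₂e^(x).


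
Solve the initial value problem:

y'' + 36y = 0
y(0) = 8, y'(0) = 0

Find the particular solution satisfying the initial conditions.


Characteristic roots of r² + 36 = 0 are ±6i, so y = C₁cos(6x) + C₂sin(6x).
Apply y(0) = 8: C₁ = 8. Differentiate and apply y'(0) = 0: 6·C₂ = 0, so C₂ = 0.
Particular solution: y = 8cos(6x).


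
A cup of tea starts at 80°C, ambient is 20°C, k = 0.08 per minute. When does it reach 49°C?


From T(t) = T_a + (T₀ - T_a)e^(-kt), set T(t) = 49:
(49 - 20) / (80 - 20) = e^(-0.08t), so t = -ln(0.483)/0.08 ≈ 9.1 minutes.


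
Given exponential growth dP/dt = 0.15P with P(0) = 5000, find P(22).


The ODE dP/dt = 0.15P has solution P(t) = P(0)e^(0.15t).
Substitute P(0) = 5000 and t = 22: P(22) = 5000 e^(3.30) ≈ 135563.


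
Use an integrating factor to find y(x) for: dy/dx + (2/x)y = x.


P(x) = 2/x ⇒ μ = x^2.
(x^2 y)' = x^3 ⇒ x^2 y = x^4/(4) + C.
Solve for y: y = (1/4)x^2 + C/x^2.


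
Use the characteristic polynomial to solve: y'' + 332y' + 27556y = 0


Characteristic equation: r² + 332r + 27556 = 0, i.e. (r + 166)² = 0.
Repeated root r = -166; include an x factor for the second linearly independent solution.
General solution: y = (C₁ + C₂x)e^(-166x).


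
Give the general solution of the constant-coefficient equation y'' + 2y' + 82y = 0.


Characteristic equation: r² + 2r + 82 = 0.
Discriminant is negative; roots r = -1 ± 9i (complex conjugate pair).
General solution uses e^(α x)(C₁ cos(β x) + C₂ sin(β x)): y = e^(-x)(C₁cos(9x) + C₂sin(9x)).


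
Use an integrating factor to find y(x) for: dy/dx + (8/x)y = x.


P(x) = 8/x ⇒ μ = x^8.
(x^8 y)' = x^9 ⇒ x^8 y = x^10/(10) + C.
Solve for y: y = (1/10)x^2 + C/x^8.


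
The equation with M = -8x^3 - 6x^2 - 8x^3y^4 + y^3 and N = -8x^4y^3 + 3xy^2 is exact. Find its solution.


Check exactness: ∂M/∂y = -32x^3y^3 + 3y^2 and ∂N/∂x = -32x^3y^3 + 3y^2; equal, so the equation is exact.
Integrate M with respect to x (treating y as constant): ∫M dx = -2x^4 - 2x^3 - 2x^4y^4 + xy^3 + h(y).
Differentiate w.r.t. y and set equal to N: all terms match, so h'(y) = 0 and h is a constant absorbed into C.
General solution: -2x^4 - 2x^3 - 2x^4y^4 + xy^3 = C.


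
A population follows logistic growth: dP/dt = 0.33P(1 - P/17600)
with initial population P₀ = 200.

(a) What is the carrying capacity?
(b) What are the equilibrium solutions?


Logistic ODE dP/dt = 0.33P(1 - P/17600) has equilibria where dP/dt = 0, i.e. P = 0 or P = 17600.
The coefficient (1 - P/K) = 0 when P = K, identifying K = 17600 as the carrying capacity.
(a) K = 17600; (b) equilibria P = 0 and P = 17600.


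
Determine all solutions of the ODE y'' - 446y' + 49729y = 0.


Characteristic equation: r² - 446r + 49729 = 0, i.e. (r - 223)² = 0.
Repeated root r = 223; include an x factor for the second linearly independent solution.
General solution: y = (C₁ + C₂x)e^(223x).


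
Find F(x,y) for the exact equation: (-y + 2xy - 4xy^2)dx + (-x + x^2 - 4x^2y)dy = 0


Check exactness: ∂M/∂y = -1 + 2x - 8xy and ∂N/∂x = -1 + 2x - 8xy; equal, so the equation is exact.
Integrate M with respect to x (treating y as constant): ∫M dx = -xy + x^2y - 2x^2y^2 + h(y).
Differentiate w.r.t. y and set equal to N: all terms match, so h'(y) = 0 and h is a constant absorbed into C.
General solution: -xy + x^2y - 2x^2y^2 = C.


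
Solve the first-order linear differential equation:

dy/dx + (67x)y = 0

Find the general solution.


P(x) = 67x ⇒ μ = e^((67/2)x²).
Q(x) = 0 so μ y is constant: y = Ce^(-(67/2)x²).


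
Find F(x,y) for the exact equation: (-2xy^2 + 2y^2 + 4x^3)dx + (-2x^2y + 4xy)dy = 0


Check exactness: ∂M/∂y = -4xy + 4y and ∂N/∂x = -4xy + 4y; equal, so the equation is exact.
Integrate M with respect to x (treating y as constant): ∫M dx = -x^2y^2 + 2xy^2 + x^4 + h(y).
Differentiate w.r.t. y and set equal to N: all terms match, so h'(y) = 0 and h is a constant absorbed into C.
General solution: -x^2y^2 + 2xy^2 + x^4 = C.


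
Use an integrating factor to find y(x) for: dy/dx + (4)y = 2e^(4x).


P(x) = 4 ⇒ μ = e^(4x).
(μ y)' = 2e^(8x) ⇒ μ y = (2/8)e^(8x) + C.
Divide by μ: y = (1/4)e^(4x) + Ce^(-4x).


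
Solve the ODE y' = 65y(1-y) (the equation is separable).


Separate: dy/[y(1-y)] = 65 dx.
Partial fractions: 1/[y(1-y)] = 1/y + 1/(1-y).
Integrate: ln|y/(1-y)| = 65x + C₀.
Solve for y: y = 1/(1 + Ce^(-65x)).


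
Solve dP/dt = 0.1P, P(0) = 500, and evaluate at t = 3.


The ODE dP/dt = 0.1P has solution P(t) = P(0)e^(0.1t).
Substitute P(0) = 500 and t = 3: P(3) = 500 e^(0.30) ≈ 675.


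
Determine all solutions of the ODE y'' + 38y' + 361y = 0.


Characteristic equation: r² + 38r + 361 = 0, i.e. (r + 19)² = 0.
Repeated root r = -19; include an x factor for the second linearly independent solution.
General solution: y = (C₁ + C₂x)e^(-19x).


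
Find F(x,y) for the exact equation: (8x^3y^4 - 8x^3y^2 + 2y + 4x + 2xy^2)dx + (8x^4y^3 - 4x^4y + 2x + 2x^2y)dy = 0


Check exactness: ∂M/∂y = 32x^3y^3 - 16x^3y + 2 + 4xy and ∂N/∂x = 32x^3y^3 - 16x^3y + 2 + 4xy; equal, so the equation is exact.
Integrate M with respect to x (treating y as constant): ∫M dx = 2x^4y^4 - 2x^4y^2 + 2xy + 2x^2 + x^2y^2 + h(y).
Differentiate w.r.t. y and set equal to N: all terms match, so h'(y) = 0 and h is a constant absorbed into C.
General solution: 2x^4y^4 - 2x^4y^2 + 2xy + 2x^2 + x^2y^2 = C.


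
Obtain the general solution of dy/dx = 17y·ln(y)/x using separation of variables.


Separate: dy/[y ln(y)] = 17 dx/x.
Substitute u = ln(y): du/u = 17 dx/x.
Integrate: ln|ln(y)| = 17ln|x| + C₀, hence ln(y) = C·x^17.


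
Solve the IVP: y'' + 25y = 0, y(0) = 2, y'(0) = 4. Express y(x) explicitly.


Characteristic roots of r² + 25 = 0 are ±5i, so y = C₁cos(5x) + C₂sin(5x).
Apply y(0) = 2: C₁ = 2. Differentiate and apply y'(0) = 4: 5·C₂ = 4, so C₂ = 4/5.
Particular solution: y = 2cos(5x) + (4/5)sin(5x).


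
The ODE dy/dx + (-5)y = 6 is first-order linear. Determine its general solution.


P(x) = -5 ⇒ μ = e^(-5x).
(μ y)' = 6e^(-5x) ⇒ μ y = -(6/5)e^(-5x) + C.
Divide by μ: y = -6/5 + Ce^(5x).


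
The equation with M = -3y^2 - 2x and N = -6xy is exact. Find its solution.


Check exactness: ∂M/∂y = -6y and ∂N/∂x = -6y; equal, so the equation is exact.
Integrate M with respect to x (treating y as constant): ∫M dx = -3xy^2 - x^2 + h(y).
Differentiate w.r.t. y and set equal to N: all terms match, so h'(y) = 0 and h is a constant absorbed into C.
General solution: -3xy^2 - x^2 = C.


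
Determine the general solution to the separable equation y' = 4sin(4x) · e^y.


Separate: e^(-y) dy = 4sin(4x) dx.
Integrate: -e^(-y) = -cos(4x) + C₀.
Rearrange: e^(-y) = cos(4x) + C.


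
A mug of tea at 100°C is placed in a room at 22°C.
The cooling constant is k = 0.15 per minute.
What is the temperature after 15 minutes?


Newton's law: dT/dt = -k(T - T_a) has solution T(t) = T_a + (T₀ - T_a)e^(-kt).
Plug in T_a = 22, T₀ = 100, k = 0.15, t = 15: T(15) = 22 + (78)e^(-2.25) ≈ 30.2°C.


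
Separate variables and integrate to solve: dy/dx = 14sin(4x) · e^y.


Separate: e^(-y) dy = 14sin(4x) dx.
Integrate: -e^(-y) = -(7/2)cos(4x) + C₀.
Rearrange: e^(-y) = (7/2)cos(4x) + C.


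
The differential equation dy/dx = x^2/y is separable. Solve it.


Separate variables: y dy = x^2 dx.
Integrate both sides: y²/2 = (1/3)x^3 + C₀.
Multiply by 2: y² = (2/3)x^3 + C.


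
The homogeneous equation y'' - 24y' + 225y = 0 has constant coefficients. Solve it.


Characteristic equation: r² - 24r + 225 = 0.
Discriminant is negative; roots r = 12 ± 9i (complex conjugate pair).
General solution uses e^(α x)(C₁ cos(β x) + C₂ sin(β x)): y = e^(12x)(C₁cos(9x) + C₂sin(9x)).


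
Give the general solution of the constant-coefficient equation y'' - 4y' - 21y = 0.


Characteristic equation: r² - 4r - 21 = 0.
Factor: (r + 3)(r - 7) = 0 ⇒ r = -3, 7 (distinct real).
General solution: y = C₁e^(-3x) + C₂e^(7x).


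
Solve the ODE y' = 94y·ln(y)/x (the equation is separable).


Separate: dy/[y ln(y)] = 94 dx/x.
Substitute u = ln(y): du/u = 94 dx/x.
Integrate: ln|ln(y)| = 94ln|x| + C₀, hence ln(y) = C·x^94.


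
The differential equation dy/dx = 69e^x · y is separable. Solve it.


Separate variables: dy/y = 69e^x dx.
Integrate: ln|y| = 69e^x + C₀.
Exponentiate: y = Ce^(69e^x).


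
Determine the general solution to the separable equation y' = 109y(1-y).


Separate: dy/[y(1-y)] = 109 dx.
Partial fractions: 1/[y(1-y)] = 1/y + 1/(1-y).
Integrate: ln|y/(1-y)| = 109x + C₀.
Solve for y: y = 1/(1 + Ce^(-109x)).


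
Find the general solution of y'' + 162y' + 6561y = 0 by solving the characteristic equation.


Characteristic equation: r² + 162r + 6561 = 0, i.e. (r + 81)² = 0.
Repeated root r = -81; include an x factor for the second linearly independent solution.
General solution: y = (C₁ + C₂x)e^(-81x).


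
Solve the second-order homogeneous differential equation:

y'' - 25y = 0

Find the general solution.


Characteristic equation: r² - 25 = 0.
Factor: (r + 5)(r - 5) = 0 ⇒ r = -5, 5 (distinct real).
General solution: y = C₁e^(-5x) + C₂e^(5x).


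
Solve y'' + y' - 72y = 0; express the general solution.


Characteristic equation: r² + r - 72 = 0.
Factor: (r - 8)(r + 9) = 0 ⇒ r = 8, -9 (distinct real).
General solution: y = C₁e^(8x) + C₂e^(-9x).


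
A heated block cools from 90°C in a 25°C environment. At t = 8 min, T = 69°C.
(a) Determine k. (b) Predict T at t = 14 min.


Newton's law: T(t) = T_a + (T₀ - T_a)e^(-kt).
(a) Use T(8) = 69: (69 - 25)/(90 - 25) = e^(-k·8), so k = -ln(0.677)/8 ≈ 0.0488.
(b) Apply k to t = 14: T(14) = 25 + (65)e^(-0.683) ≈ 57.8°C.


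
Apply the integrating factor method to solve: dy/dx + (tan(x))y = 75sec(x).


P(x) = tan(x) ⇒ μ = e^(∫tan(x)dx) = sec(x).
(sec(x) y)' = 75sec²(x) ⇒ sec(x) y = 75tan(x) + C.
Multiply by cos(x): y = 75sin(x) + C·cos(x).


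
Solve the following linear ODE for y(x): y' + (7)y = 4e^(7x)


P(x) = 7 ⇒ μ = e^(7x).
(μ y)' = 4e^(14x) ⇒ μ y = (4/14)e^(14x) + C.
Divide by μ: y = (2/7)e^(7x) + Ce^(-7x).


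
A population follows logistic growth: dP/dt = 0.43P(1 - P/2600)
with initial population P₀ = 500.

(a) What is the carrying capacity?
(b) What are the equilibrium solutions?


Logistic ODE dP/dt = 0.43P(1 - P/2600) has equilibria where dP/dt = 0, i.e. P = 0 or P = 2600.
The coefficient (1 - P/K) = 0 when P = K, identifying K = 2600 as the carrying capacity.
(a) K = 2600; (b) equilibria P = 0 and P = 2600.


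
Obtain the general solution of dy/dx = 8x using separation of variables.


Integrate both sides with respect to x: y = ∫ 8x dx = 4x^2 + C.


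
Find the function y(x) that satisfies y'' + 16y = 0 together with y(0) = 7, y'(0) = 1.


Characteristic roots of r² + 16 = 0 are ±4i, so y = C₁cos(4x) + C₂sin(4x).
Apply y(0) = 7: C₁ = 7. Differentiate and apply y'(0) = 1: 4·C₂ = 1, so C₂ = 1/4.
Particular solution: y = 7cos(4x) + (1/4)sin(4x).


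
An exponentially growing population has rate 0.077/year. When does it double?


Exponential growth: P(t) = P₀ e^(0.077t). Set P(t)/P₀ = 2: e^(0.077t) = 2.
Solve: t = ln(2)/0.077 ≈ 9.00 years.


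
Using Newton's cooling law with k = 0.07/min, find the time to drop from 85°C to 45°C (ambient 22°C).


From T(t) = T_a + (T₀ - T_a)e^(-kt), set T(t) = 45:
(45 - 22) / (85 - 22) = e^(-0.07t), so t = -ln(0.365)/0.07 ≈ 14.4 minutes.


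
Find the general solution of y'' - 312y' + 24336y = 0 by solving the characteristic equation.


Characteristic equation: r² - 312r + 24336 = 0, i.e. (r - 156)² = 0.
Repeated root r = 156; include an x factor for the second linearly independent solution.
General solution: y = (C₁ + C₂x)e^(156x).


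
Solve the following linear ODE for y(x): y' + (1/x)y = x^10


P(x) = 1/x ⇒ μ = x^1.
(x^1 y)' = x^1·x^10 = x^11.
Integrate: x^1 y = x^12/(12) + C.
Solve for y: y = (1/12)x^11 + C/x^1.


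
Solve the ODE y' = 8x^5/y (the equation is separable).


Separate variables: y dy = 8x^5 dx.
Integrate both sides: y²/2 = (4/3)x^6 + C₀.
Multiply by 2: y² = (8/3)x^6 + C.


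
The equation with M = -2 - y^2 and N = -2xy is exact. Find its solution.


Check exactness: ∂M/∂y = -2y and ∂N/∂x = -2y; equal, so the equation is exact.
Integrate M with respect to x (treating y as constant): ∫M dx = -2x - xy^2 + h(y).
Differentiate w.r.t. y and set equal to N: all terms match, so h'(y) = 0 and h is a constant absorbed into C.
General solution: -2x - xy^2 = C.


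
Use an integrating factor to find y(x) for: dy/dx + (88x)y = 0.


P(x) = 88x ⇒ μ = e^(44x²).
Q(x) = 0 so μ y is constant: y = Ce^(-44x²).


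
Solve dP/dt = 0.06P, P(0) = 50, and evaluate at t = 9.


The ODE dP/dt = 0.06P has solution P(t) = P(0)e^(0.06t).
Substitute P(0) = 50 and t = 9: P(9) = 50 e^(0.54) ≈ 86.


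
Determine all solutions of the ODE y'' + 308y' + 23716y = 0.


Characteristic equation: r² + 308r + 23716 = 0, i.e. (r + 154)² = 0.
Repeated root r = -154; include an x factor for the second linearly independent solution.
General solution: y = (C₁ + C₂x)e^(-154x).


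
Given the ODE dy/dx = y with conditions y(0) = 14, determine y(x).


General solution of y' = y is y = Ce^(x).
Apply y(0) = 14: C = 14.
Particular solution: y = 14e^(x).


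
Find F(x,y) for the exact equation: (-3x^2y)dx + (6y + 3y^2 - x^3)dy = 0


Check exactness: ∂M/∂y = -3x^2 and ∂N/∂x = -3x^2; equal, so the equation is exact.
Integrate M with respect to x (treating y as constant): ∫M dx = -x^3y + h(y).
Differentiate w.r.t. y and set equal to N: the x-dependent terms already match, leaving h'(y) = 6y + 3y^2. Integrate: h(y) = 3y^2 + y^3.
So F(x,y) = 3y^2 + y^3 - x^3y.
General solution: 3y^2 + y^3 - x^3y = C.


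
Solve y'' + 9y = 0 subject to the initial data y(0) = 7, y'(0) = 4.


Characteristic roots of r² + 9 = 0 are ±3i, so y = C₁cos(3x) + C₂sin(3x).
Apply y(0) = 7: C₁ = 7. Differentiate and apply y'(0) = 4: 3·C₂ = 4, so C₂ = 4/3.
Particular solution: y = 7cos(3x) + (4/3)sin(3x).


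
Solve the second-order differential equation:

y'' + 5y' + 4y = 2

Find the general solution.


Characteristic roots of r² + 5r + 4 = 0 are -1, -4.
y_h = C₁e^(-x) + C₂e^(-4x).
Constant forcing; try y_p = A. Then 4A = 2 ⇒ A = 1/2.
General solution: y = C₁e^(-x) + C₂e^(-4x) + 1/2.


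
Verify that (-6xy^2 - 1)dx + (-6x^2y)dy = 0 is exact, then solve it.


Check exactness: ∂M/∂y = -12xy and ∂N/∂x = -12xy; equal, so the equation is exact.
Integrate M with respect to x (treating y as constant): ∫M dx = -3x^2y^2 - x + h(y).
Differentiate w.r.t. y and set equal to N: all terms match, so h'(y) = 0 and h is a constant absorbed into C.
General solution: -3x^2y^2 - x = C.


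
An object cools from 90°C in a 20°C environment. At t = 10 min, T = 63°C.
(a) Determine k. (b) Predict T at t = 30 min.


Newton's law: T(t) = T_a + (T₀ - T_a)e^(-kt).
(a) Use T(10) = 63: (63 - 20)/(90 - 20) = e^(-k·10), so k = -ln(0.614)/10 ≈ 0.0487.
(b) Apply k to t = 30: T(30) = 20 + (70)e^(-1.462) ≈ 36.2°C.


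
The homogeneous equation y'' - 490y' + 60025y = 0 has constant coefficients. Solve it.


Characteristic equation: r² - 490r + 60025 = 0, i.e. (r - 245)² = 0.
Repeated root r = 245; include an x factor for the second linearly independent solution.
General solution: y = (C₁ + C₂x)e^(245x).


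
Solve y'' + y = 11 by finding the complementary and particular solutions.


Homogeneous part: r² + 1 = 0 ⇒ r = ±1i, so y_h = C₁cos(x) + C₂sin(x).
Try constant y_p = A; plug in: 1A = 11 ⇒ A = 11.
General solution: y = C₁cos(x) + C₂sin(x) + 11.


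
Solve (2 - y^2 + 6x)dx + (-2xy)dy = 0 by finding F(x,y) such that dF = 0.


Check exactness: ∂M/∂y = -2y and ∂N/∂x = -2y; equal, so the equation is exact.
Integrate M with respect to x (treating y as constant): ∫M dx = 2x - xy^2 + 3x^2 + h(y).
Differentiate w.r.t. y and set equal to N: all terms match, so h'(y) = 0 and h is a constant absorbed into C.
General solution: 2x - xy^2 + 3x^2 = C.


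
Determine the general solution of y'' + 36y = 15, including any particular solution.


Homogeneous part: r² + 36 = 0 ⇒ r = ±6i, so y_h = C₁cos(6x) + C₂sin(6x).
Try constant y_p = A; plug in: 36A = 15 ⇒ A = 5/12.
General solution: y = C₁cos(6x) + C₂sin(6x) + 5/12.


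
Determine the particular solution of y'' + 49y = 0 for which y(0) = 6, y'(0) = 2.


Characteristic roots of r² + 49 = 0 are ±7i, so y = C₁cos(7x) + C₂sin(7x).
Apply y(0) = 6: C₁ = 6. Differentiate and apply y'(0) = 2: 7·C₂ = 2, so C₂ = 2/7.
Particular solution: y = 6cos(7x) + (2/7)sin(7x).


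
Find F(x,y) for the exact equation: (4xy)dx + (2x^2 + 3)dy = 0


Check exactness: ∂M/∂y = 4x and ∂N/∂x = 4x; equal, so the equation is exact.
Integrate M with respect to x (treating y as constant): ∫M dx = 2x^2y + h(y).
Differentiate w.r.t. y and set equal to N: the x-dependent terms already match, leaving h'(y) = 3. Integrate: h(y) = 3y.
So F(x,y) = 2x^2y + 3y.
General solution: 2x^2y + 3y = C.


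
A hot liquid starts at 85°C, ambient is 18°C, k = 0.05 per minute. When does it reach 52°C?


From T(t) = T_a + (T₀ - T_a)e^(-kt), set T(t) = 52:
(52 - 18) / (85 - 18) = e^(-0.05t), so t = -ln(0.507)/0.05 ≈ 13.6 minutes.


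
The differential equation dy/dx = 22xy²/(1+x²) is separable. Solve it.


Separate: dy/y² = 22x/(1+x²) dx.
Integrate LHS: ∫ dy/y² = -1/y.
Integrate RHS via u = 1+x²: 11ln(1+x²) + C.
Result: -1/y = 11ln(1+x²) + C.


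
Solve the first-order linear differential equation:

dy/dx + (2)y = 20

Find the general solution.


P(x) = 2, Q(x) = 20; integrating factor μ = e^(2x).
(μ y)' = 20e^(2x) ⇒ μ y = 10e^(2x) + C.
Divide by μ: y = 10 + Ce^(-2x).


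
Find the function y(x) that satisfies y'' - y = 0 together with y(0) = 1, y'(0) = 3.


Characteristic roots of r² - 1 = 0 are 1, -1.
General solution y = c₁ e^(x) + c₂ e^(-x).
Apply y(0) = 1: c₁ + c₂ = 1. Apply y'(0) = 3: 1 c₁ - 1 c₂ = 3.
Solve: c₁ = 2, c₂ = -1.
Particular solution: y = 2e^(x) - e^(-x).
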